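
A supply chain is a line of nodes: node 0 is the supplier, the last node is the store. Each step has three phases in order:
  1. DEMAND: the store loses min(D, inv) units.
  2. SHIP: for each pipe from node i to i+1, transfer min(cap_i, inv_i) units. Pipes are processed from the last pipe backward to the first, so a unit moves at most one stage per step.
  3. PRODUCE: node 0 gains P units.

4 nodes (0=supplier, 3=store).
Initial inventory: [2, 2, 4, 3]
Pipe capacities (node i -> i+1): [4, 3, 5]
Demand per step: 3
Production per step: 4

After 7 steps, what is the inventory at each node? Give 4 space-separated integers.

Step 1: demand=3,sold=3 ship[2->3]=4 ship[1->2]=2 ship[0->1]=2 prod=4 -> inv=[4 2 2 4]
Step 2: demand=3,sold=3 ship[2->3]=2 ship[1->2]=2 ship[0->1]=4 prod=4 -> inv=[4 4 2 3]
Step 3: demand=3,sold=3 ship[2->3]=2 ship[1->2]=3 ship[0->1]=4 prod=4 -> inv=[4 5 3 2]
Step 4: demand=3,sold=2 ship[2->3]=3 ship[1->2]=3 ship[0->1]=4 prod=4 -> inv=[4 6 3 3]
Step 5: demand=3,sold=3 ship[2->3]=3 ship[1->2]=3 ship[0->1]=4 prod=4 -> inv=[4 7 3 3]
Step 6: demand=3,sold=3 ship[2->3]=3 ship[1->2]=3 ship[0->1]=4 prod=4 -> inv=[4 8 3 3]
Step 7: demand=3,sold=3 ship[2->3]=3 ship[1->2]=3 ship[0->1]=4 prod=4 -> inv=[4 9 3 3]

4 9 3 3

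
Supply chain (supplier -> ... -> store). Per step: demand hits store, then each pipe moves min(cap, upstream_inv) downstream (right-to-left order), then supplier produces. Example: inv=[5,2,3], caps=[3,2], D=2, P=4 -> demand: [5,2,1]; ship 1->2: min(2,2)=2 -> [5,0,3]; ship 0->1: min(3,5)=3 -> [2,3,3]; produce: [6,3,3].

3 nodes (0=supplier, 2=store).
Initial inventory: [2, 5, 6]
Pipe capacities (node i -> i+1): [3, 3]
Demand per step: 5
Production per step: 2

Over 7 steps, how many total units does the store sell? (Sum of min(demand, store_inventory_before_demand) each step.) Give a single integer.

Step 1: sold=5 (running total=5) -> [2 4 4]
Step 2: sold=4 (running total=9) -> [2 3 3]
Step 3: sold=3 (running total=12) -> [2 2 3]
Step 4: sold=3 (running total=15) -> [2 2 2]
Step 5: sold=2 (running total=17) -> [2 2 2]
Step 6: sold=2 (running total=19) -> [2 2 2]
Step 7: sold=2 (running total=21) -> [2 2 2]

Answer: 21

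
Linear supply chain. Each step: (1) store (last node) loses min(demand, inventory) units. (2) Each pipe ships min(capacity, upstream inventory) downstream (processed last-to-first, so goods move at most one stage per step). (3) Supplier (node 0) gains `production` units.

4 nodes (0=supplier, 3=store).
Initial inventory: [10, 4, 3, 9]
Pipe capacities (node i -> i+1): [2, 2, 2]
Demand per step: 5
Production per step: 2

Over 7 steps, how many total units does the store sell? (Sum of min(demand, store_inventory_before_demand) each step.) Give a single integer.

Step 1: sold=5 (running total=5) -> [10 4 3 6]
Step 2: sold=5 (running total=10) -> [10 4 3 3]
Step 3: sold=3 (running total=13) -> [10 4 3 2]
Step 4: sold=2 (running total=15) -> [10 4 3 2]
Step 5: sold=2 (running total=17) -> [10 4 3 2]
Step 6: sold=2 (running total=19) -> [10 4 3 2]
Step 7: sold=2 (running total=21) -> [10 4 3 2]

Answer: 21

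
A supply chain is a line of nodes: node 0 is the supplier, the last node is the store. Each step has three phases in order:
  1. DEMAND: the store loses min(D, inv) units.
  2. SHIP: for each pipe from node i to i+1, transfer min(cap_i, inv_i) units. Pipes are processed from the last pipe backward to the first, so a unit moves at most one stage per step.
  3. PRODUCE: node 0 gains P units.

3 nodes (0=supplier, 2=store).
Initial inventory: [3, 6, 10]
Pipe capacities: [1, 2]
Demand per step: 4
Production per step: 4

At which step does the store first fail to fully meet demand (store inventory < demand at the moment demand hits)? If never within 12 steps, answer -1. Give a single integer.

Step 1: demand=4,sold=4 ship[1->2]=2 ship[0->1]=1 prod=4 -> [6 5 8]
Step 2: demand=4,sold=4 ship[1->2]=2 ship[0->1]=1 prod=4 -> [9 4 6]
Step 3: demand=4,sold=4 ship[1->2]=2 ship[0->1]=1 prod=4 -> [12 3 4]
Step 4: demand=4,sold=4 ship[1->2]=2 ship[0->1]=1 prod=4 -> [15 2 2]
Step 5: demand=4,sold=2 ship[1->2]=2 ship[0->1]=1 prod=4 -> [18 1 2]
Step 6: demand=4,sold=2 ship[1->2]=1 ship[0->1]=1 prod=4 -> [21 1 1]
Step 7: demand=4,sold=1 ship[1->2]=1 ship[0->1]=1 prod=4 -> [24 1 1]
Step 8: demand=4,sold=1 ship[1->2]=1 ship[0->1]=1 prod=4 -> [27 1 1]
Step 9: demand=4,sold=1 ship[1->2]=1 ship[0->1]=1 prod=4 -> [30 1 1]
Step 10: demand=4,sold=1 ship[1->2]=1 ship[0->1]=1 prod=4 -> [33 1 1]
Step 11: demand=4,sold=1 ship[1->2]=1 ship[0->1]=1 prod=4 -> [36 1 1]
Step 12: demand=4,sold=1 ship[1->2]=1 ship[0->1]=1 prod=4 -> [39 1 1]
First stockout at step 5

5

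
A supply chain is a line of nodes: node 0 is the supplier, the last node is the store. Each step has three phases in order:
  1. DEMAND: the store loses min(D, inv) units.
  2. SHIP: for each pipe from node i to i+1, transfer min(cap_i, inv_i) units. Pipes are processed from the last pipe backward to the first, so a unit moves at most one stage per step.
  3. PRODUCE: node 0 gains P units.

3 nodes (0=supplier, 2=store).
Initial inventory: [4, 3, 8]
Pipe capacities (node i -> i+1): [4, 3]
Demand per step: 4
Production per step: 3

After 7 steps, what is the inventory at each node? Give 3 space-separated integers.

Step 1: demand=4,sold=4 ship[1->2]=3 ship[0->1]=4 prod=3 -> inv=[3 4 7]
Step 2: demand=4,sold=4 ship[1->2]=3 ship[0->1]=3 prod=3 -> inv=[3 4 6]
Step 3: demand=4,sold=4 ship[1->2]=3 ship[0->1]=3 prod=3 -> inv=[3 4 5]
Step 4: demand=4,sold=4 ship[1->2]=3 ship[0->1]=3 prod=3 -> inv=[3 4 4]
Step 5: demand=4,sold=4 ship[1->2]=3 ship[0->1]=3 prod=3 -> inv=[3 4 3]
Step 6: demand=4,sold=3 ship[1->2]=3 ship[0->1]=3 prod=3 -> inv=[3 4 3]
Step 7: demand=4,sold=3 ship[1->2]=3 ship[0->1]=3 prod=3 -> inv=[3 4 3]

3 4 3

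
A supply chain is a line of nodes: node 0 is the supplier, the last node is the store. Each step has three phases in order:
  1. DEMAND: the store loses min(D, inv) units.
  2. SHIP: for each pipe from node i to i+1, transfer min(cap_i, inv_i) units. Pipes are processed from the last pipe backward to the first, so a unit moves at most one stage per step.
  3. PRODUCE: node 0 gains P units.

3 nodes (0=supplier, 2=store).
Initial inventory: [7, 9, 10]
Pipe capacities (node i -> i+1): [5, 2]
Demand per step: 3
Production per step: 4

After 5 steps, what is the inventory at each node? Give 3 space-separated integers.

Step 1: demand=3,sold=3 ship[1->2]=2 ship[0->1]=5 prod=4 -> inv=[6 12 9]
Step 2: demand=3,sold=3 ship[1->2]=2 ship[0->1]=5 prod=4 -> inv=[5 15 8]
Step 3: demand=3,sold=3 ship[1->2]=2 ship[0->1]=5 prod=4 -> inv=[4 18 7]
Step 4: demand=3,sold=3 ship[1->2]=2 ship[0->1]=4 prod=4 -> inv=[4 20 6]
Step 5: demand=3,sold=3 ship[1->2]=2 ship[0->1]=4 prod=4 -> inv=[4 22 5]

4 22 5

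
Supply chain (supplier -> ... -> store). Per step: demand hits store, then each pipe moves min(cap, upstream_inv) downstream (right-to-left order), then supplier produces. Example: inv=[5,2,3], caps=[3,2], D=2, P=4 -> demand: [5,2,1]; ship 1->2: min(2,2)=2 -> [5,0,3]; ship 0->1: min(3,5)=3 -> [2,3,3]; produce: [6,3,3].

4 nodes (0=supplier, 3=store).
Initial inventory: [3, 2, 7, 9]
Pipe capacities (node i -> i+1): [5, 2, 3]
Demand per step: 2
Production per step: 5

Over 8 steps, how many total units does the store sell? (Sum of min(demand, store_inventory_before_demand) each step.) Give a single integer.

Step 1: sold=2 (running total=2) -> [5 3 6 10]
Step 2: sold=2 (running total=4) -> [5 6 5 11]
Step 3: sold=2 (running total=6) -> [5 9 4 12]
Step 4: sold=2 (running total=8) -> [5 12 3 13]
Step 5: sold=2 (running total=10) -> [5 15 2 14]
Step 6: sold=2 (running total=12) -> [5 18 2 14]
Step 7: sold=2 (running total=14) -> [5 21 2 14]
Step 8: sold=2 (running total=16) -> [5 24 2 14]

Answer: 16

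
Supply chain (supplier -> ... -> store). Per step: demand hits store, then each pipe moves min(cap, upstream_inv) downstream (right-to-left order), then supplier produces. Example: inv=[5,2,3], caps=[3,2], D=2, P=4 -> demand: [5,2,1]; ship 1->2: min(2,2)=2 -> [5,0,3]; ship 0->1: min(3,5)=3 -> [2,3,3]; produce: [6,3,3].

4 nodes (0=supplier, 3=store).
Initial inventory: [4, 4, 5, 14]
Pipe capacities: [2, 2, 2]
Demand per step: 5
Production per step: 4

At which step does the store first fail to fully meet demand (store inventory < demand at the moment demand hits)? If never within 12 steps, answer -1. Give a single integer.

Step 1: demand=5,sold=5 ship[2->3]=2 ship[1->2]=2 ship[0->1]=2 prod=4 -> [6 4 5 11]
Step 2: demand=5,sold=5 ship[2->3]=2 ship[1->2]=2 ship[0->1]=2 prod=4 -> [8 4 5 8]
Step 3: demand=5,sold=5 ship[2->3]=2 ship[1->2]=2 ship[0->1]=2 prod=4 -> [10 4 5 5]
Step 4: demand=5,sold=5 ship[2->3]=2 ship[1->2]=2 ship[0->1]=2 prod=4 -> [12 4 5 2]
Step 5: demand=5,sold=2 ship[2->3]=2 ship[1->2]=2 ship[0->1]=2 prod=4 -> [14 4 5 2]
Step 6: demand=5,sold=2 ship[2->3]=2 ship[1->2]=2 ship[0->1]=2 prod=4 -> [16 4 5 2]
Step 7: demand=5,sold=2 ship[2->3]=2 ship[1->2]=2 ship[0->1]=2 prod=4 -> [18 4 5 2]
Step 8: demand=5,sold=2 ship[2->3]=2 ship[1->2]=2 ship[0->1]=2 prod=4 -> [20 4 5 2]
Step 9: demand=5,sold=2 ship[2->3]=2 ship[1->2]=2 ship[0->1]=2 prod=4 -> [22 4 5 2]
Step 10: demand=5,sold=2 ship[2->3]=2 ship[1->2]=2 ship[0->1]=2 prod=4 -> [24 4 5 2]
Step 11: demand=5,sold=2 ship[2->3]=2 ship[1->2]=2 ship[0->1]=2 prod=4 -> [26 4 5 2]
Step 12: demand=5,sold=2 ship[2->3]=2 ship[1->2]=2 ship[0->1]=2 prod=4 -> [28 4 5 2]
First stockout at step 5

5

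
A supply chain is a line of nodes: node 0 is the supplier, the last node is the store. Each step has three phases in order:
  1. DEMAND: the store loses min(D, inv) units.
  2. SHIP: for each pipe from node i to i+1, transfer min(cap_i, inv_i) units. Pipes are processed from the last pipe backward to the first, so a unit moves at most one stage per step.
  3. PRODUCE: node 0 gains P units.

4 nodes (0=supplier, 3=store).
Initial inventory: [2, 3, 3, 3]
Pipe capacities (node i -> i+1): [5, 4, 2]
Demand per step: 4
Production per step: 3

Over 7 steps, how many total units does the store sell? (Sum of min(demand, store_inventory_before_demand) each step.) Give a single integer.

Answer: 15

Derivation:
Step 1: sold=3 (running total=3) -> [3 2 4 2]
Step 2: sold=2 (running total=5) -> [3 3 4 2]
Step 3: sold=2 (running total=7) -> [3 3 5 2]
Step 4: sold=2 (running total=9) -> [3 3 6 2]
Step 5: sold=2 (running total=11) -> [3 3 7 2]
Step 6: sold=2 (running total=13) -> [3 3 8 2]
Step 7: sold=2 (running total=15) -> [3 3 9 2]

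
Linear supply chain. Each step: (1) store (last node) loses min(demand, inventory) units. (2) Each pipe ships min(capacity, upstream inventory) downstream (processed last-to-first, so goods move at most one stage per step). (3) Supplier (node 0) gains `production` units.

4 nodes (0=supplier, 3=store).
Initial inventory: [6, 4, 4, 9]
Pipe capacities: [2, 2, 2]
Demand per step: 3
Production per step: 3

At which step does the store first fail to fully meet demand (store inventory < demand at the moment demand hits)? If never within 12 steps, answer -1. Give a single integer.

Step 1: demand=3,sold=3 ship[2->3]=2 ship[1->2]=2 ship[0->1]=2 prod=3 -> [7 4 4 8]
Step 2: demand=3,sold=3 ship[2->3]=2 ship[1->2]=2 ship[0->1]=2 prod=3 -> [8 4 4 7]
Step 3: demand=3,sold=3 ship[2->3]=2 ship[1->2]=2 ship[0->1]=2 prod=3 -> [9 4 4 6]
Step 4: demand=3,sold=3 ship[2->3]=2 ship[1->2]=2 ship[0->1]=2 prod=3 -> [10 4 4 5]
Step 5: demand=3,sold=3 ship[2->3]=2 ship[1->2]=2 ship[0->1]=2 prod=3 -> [11 4 4 4]
Step 6: demand=3,sold=3 ship[2->3]=2 ship[1->2]=2 ship[0->1]=2 prod=3 -> [12 4 4 3]
Step 7: demand=3,sold=3 ship[2->3]=2 ship[1->2]=2 ship[0->1]=2 prod=3 -> [13 4 4 2]
Step 8: demand=3,sold=2 ship[2->3]=2 ship[1->2]=2 ship[0->1]=2 prod=3 -> [14 4 4 2]
Step 9: demand=3,sold=2 ship[2->3]=2 ship[1->2]=2 ship[0->1]=2 prod=3 -> [15 4 4 2]
Step 10: demand=3,sold=2 ship[2->3]=2 ship[1->2]=2 ship[0->1]=2 prod=3 -> [16 4 4 2]
Step 11: demand=3,sold=2 ship[2->3]=2 ship[1->2]=2 ship[0->1]=2 prod=3 -> [17 4 4 2]
Step 12: demand=3,sold=2 ship[2->3]=2 ship[1->2]=2 ship[0->1]=2 prod=3 -> [18 4 4 2]
First stockout at step 8

8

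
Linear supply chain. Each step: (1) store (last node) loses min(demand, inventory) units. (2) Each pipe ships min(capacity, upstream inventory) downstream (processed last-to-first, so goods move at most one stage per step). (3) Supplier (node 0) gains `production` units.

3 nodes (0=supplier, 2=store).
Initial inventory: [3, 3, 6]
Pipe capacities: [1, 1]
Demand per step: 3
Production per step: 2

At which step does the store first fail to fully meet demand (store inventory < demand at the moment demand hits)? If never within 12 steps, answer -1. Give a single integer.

Step 1: demand=3,sold=3 ship[1->2]=1 ship[0->1]=1 prod=2 -> [4 3 4]
Step 2: demand=3,sold=3 ship[1->2]=1 ship[0->1]=1 prod=2 -> [5 3 2]
Step 3: demand=3,sold=2 ship[1->2]=1 ship[0->1]=1 prod=2 -> [6 3 1]
Step 4: demand=3,sold=1 ship[1->2]=1 ship[0->1]=1 prod=2 -> [7 3 1]
Step 5: demand=3,sold=1 ship[1->2]=1 ship[0->1]=1 prod=2 -> [8 3 1]
Step 6: demand=3,sold=1 ship[1->2]=1 ship[0->1]=1 prod=2 -> [9 3 1]
Step 7: demand=3,sold=1 ship[1->2]=1 ship[0->1]=1 prod=2 -> [10 3 1]
Step 8: demand=3,sold=1 ship[1->2]=1 ship[0->1]=1 prod=2 -> [11 3 1]
Step 9: demand=3,sold=1 ship[1->2]=1 ship[0->1]=1 prod=2 -> [12 3 1]
Step 10: demand=3,sold=1 ship[1->2]=1 ship[0->1]=1 prod=2 -> [13 3 1]
Step 11: demand=3,sold=1 ship[1->2]=1 ship[0->1]=1 prod=2 -> [14 3 1]
Step 12: demand=3,sold=1 ship[1->2]=1 ship[0->1]=1 prod=2 -> [15 3 1]
First stockout at step 3

3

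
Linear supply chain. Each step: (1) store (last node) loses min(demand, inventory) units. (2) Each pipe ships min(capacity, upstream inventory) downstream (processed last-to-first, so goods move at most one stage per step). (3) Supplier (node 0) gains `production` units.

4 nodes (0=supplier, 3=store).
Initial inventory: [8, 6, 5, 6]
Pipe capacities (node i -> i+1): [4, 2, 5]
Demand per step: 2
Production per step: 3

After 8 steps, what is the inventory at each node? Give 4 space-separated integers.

Step 1: demand=2,sold=2 ship[2->3]=5 ship[1->2]=2 ship[0->1]=4 prod=3 -> inv=[7 8 2 9]
Step 2: demand=2,sold=2 ship[2->3]=2 ship[1->2]=2 ship[0->1]=4 prod=3 -> inv=[6 10 2 9]
Step 3: demand=2,sold=2 ship[2->3]=2 ship[1->2]=2 ship[0->1]=4 prod=3 -> inv=[5 12 2 9]
Step 4: demand=2,sold=2 ship[2->3]=2 ship[1->2]=2 ship[0->1]=4 prod=3 -> inv=[4 14 2 9]
Step 5: demand=2,sold=2 ship[2->3]=2 ship[1->2]=2 ship[0->1]=4 prod=3 -> inv=[3 16 2 9]
Step 6: demand=2,sold=2 ship[2->3]=2 ship[1->2]=2 ship[0->1]=3 prod=3 -> inv=[3 17 2 9]
Step 7: demand=2,sold=2 ship[2->3]=2 ship[1->2]=2 ship[0->1]=3 prod=3 -> inv=[3 18 2 9]
Step 8: demand=2,sold=2 ship[2->3]=2 ship[1->2]=2 ship[0->1]=3 prod=3 -> inv=[3 19 2 9]

3 19 2 9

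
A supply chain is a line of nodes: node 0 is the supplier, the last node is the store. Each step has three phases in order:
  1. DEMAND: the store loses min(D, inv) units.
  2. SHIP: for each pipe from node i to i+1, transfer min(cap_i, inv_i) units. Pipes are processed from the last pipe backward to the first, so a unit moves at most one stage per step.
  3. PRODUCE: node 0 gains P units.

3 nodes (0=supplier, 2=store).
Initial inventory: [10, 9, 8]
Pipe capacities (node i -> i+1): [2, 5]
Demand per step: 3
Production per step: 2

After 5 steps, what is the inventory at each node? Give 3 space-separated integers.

Step 1: demand=3,sold=3 ship[1->2]=5 ship[0->1]=2 prod=2 -> inv=[10 6 10]
Step 2: demand=3,sold=3 ship[1->2]=5 ship[0->1]=2 prod=2 -> inv=[10 3 12]
Step 3: demand=3,sold=3 ship[1->2]=3 ship[0->1]=2 prod=2 -> inv=[10 2 12]
Step 4: demand=3,sold=3 ship[1->2]=2 ship[0->1]=2 prod=2 -> inv=[10 2 11]
Step 5: demand=3,sold=3 ship[1->2]=2 ship[0->1]=2 prod=2 -> inv=[10 2 10]

10 2 10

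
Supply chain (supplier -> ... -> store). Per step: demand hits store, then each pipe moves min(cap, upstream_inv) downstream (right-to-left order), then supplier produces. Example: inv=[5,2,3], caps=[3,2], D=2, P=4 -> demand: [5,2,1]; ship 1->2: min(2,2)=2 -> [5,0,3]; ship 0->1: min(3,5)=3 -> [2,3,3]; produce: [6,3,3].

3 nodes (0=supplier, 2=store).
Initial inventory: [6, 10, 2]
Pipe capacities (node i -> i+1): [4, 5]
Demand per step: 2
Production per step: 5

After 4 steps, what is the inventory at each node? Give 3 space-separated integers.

Step 1: demand=2,sold=2 ship[1->2]=5 ship[0->1]=4 prod=5 -> inv=[7 9 5]
Step 2: demand=2,sold=2 ship[1->2]=5 ship[0->1]=4 prod=5 -> inv=[8 8 8]
Step 3: demand=2,sold=2 ship[1->2]=5 ship[0->1]=4 prod=5 -> inv=[9 7 11]
Step 4: demand=2,sold=2 ship[1->2]=5 ship[0->1]=4 prod=5 -> inv=[10 6 14]

10 6 14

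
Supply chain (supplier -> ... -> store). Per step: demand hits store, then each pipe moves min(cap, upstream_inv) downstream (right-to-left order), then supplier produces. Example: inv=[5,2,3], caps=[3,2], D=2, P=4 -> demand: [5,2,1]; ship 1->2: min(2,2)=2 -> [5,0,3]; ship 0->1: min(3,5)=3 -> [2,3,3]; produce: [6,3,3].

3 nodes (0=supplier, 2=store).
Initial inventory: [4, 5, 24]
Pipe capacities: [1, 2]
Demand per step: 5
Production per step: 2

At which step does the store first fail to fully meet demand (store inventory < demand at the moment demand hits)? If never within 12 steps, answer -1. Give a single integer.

Step 1: demand=5,sold=5 ship[1->2]=2 ship[0->1]=1 prod=2 -> [5 4 21]
Step 2: demand=5,sold=5 ship[1->2]=2 ship[0->1]=1 prod=2 -> [6 3 18]
Step 3: demand=5,sold=5 ship[1->2]=2 ship[0->1]=1 prod=2 -> [7 2 15]
Step 4: demand=5,sold=5 ship[1->2]=2 ship[0->1]=1 prod=2 -> [8 1 12]
Step 5: demand=5,sold=5 ship[1->2]=1 ship[0->1]=1 prod=2 -> [9 1 8]
Step 6: demand=5,sold=5 ship[1->2]=1 ship[0->1]=1 prod=2 -> [10 1 4]
Step 7: demand=5,sold=4 ship[1->2]=1 ship[0->1]=1 prod=2 -> [11 1 1]
Step 8: demand=5,sold=1 ship[1->2]=1 ship[0->1]=1 prod=2 -> [12 1 1]
Step 9: demand=5,sold=1 ship[1->2]=1 ship[0->1]=1 prod=2 -> [13 1 1]
Step 10: demand=5,sold=1 ship[1->2]=1 ship[0->1]=1 prod=2 -> [14 1 1]
Step 11: demand=5,sold=1 ship[1->2]=1 ship[0->1]=1 prod=2 -> [15 1 1]
Step 12: demand=5,sold=1 ship[1->2]=1 ship[0->1]=1 prod=2 -> [16 1 1]
First stockout at step 7

7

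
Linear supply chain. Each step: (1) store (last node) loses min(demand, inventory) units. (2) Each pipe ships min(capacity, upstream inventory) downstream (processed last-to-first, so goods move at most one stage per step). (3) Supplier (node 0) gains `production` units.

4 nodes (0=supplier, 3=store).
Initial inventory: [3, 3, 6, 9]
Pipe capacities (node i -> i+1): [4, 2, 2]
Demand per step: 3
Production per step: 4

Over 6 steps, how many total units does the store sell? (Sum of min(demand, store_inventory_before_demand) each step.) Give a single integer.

Answer: 18

Derivation:
Step 1: sold=3 (running total=3) -> [4 4 6 8]
Step 2: sold=3 (running total=6) -> [4 6 6 7]
Step 3: sold=3 (running total=9) -> [4 8 6 6]
Step 4: sold=3 (running total=12) -> [4 10 6 5]
Step 5: sold=3 (running total=15) -> [4 12 6 4]
Step 6: sold=3 (running total=18) -> [4 14 6 3]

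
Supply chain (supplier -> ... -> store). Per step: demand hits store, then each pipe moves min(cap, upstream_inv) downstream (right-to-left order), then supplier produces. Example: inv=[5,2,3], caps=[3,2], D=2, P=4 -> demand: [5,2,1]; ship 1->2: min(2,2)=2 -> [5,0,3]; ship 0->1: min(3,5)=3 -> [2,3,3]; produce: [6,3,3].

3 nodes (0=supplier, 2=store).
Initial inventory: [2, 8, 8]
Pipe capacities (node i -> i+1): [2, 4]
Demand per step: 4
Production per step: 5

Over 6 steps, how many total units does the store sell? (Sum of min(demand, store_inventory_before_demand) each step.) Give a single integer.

Answer: 24

Derivation:
Step 1: sold=4 (running total=4) -> [5 6 8]
Step 2: sold=4 (running total=8) -> [8 4 8]
Step 3: sold=4 (running total=12) -> [11 2 8]
Step 4: sold=4 (running total=16) -> [14 2 6]
Step 5: sold=4 (running total=20) -> [17 2 4]
Step 6: sold=4 (running total=24) -> [20 2 2]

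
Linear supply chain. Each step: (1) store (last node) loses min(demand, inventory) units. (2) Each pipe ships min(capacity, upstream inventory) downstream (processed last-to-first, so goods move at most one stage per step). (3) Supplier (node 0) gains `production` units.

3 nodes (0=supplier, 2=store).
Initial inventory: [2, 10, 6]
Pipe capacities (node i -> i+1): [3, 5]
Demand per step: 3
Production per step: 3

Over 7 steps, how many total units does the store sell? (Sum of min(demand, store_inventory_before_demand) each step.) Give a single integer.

Step 1: sold=3 (running total=3) -> [3 7 8]
Step 2: sold=3 (running total=6) -> [3 5 10]
Step 3: sold=3 (running total=9) -> [3 3 12]
Step 4: sold=3 (running total=12) -> [3 3 12]
Step 5: sold=3 (running total=15) -> [3 3 12]
Step 6: sold=3 (running total=18) -> [3 3 12]
Step 7: sold=3 (running total=21) -> [3 3 12]

Answer: 21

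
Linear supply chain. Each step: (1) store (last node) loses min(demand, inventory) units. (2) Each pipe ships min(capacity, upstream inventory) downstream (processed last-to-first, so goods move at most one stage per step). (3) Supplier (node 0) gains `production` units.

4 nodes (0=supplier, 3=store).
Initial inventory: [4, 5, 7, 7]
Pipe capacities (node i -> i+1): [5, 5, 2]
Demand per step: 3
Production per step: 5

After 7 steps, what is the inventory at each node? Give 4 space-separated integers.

Step 1: demand=3,sold=3 ship[2->3]=2 ship[1->2]=5 ship[0->1]=4 prod=5 -> inv=[5 4 10 6]
Step 2: demand=3,sold=3 ship[2->3]=2 ship[1->2]=4 ship[0->1]=5 prod=5 -> inv=[5 5 12 5]
Step 3: demand=3,sold=3 ship[2->3]=2 ship[1->2]=5 ship[0->1]=5 prod=5 -> inv=[5 5 15 4]
Step 4: demand=3,sold=3 ship[2->3]=2 ship[1->2]=5 ship[0->1]=5 prod=5 -> inv=[5 5 18 3]
Step 5: demand=3,sold=3 ship[2->3]=2 ship[1->2]=5 ship[0->1]=5 prod=5 -> inv=[5 5 21 2]
Step 6: demand=3,sold=2 ship[2->3]=2 ship[1->2]=5 ship[0->1]=5 prod=5 -> inv=[5 5 24 2]
Step 7: demand=3,sold=2 ship[2->3]=2 ship[1->2]=5 ship[0->1]=5 prod=5 -> inv=[5 5 27 2]

5 5 27 2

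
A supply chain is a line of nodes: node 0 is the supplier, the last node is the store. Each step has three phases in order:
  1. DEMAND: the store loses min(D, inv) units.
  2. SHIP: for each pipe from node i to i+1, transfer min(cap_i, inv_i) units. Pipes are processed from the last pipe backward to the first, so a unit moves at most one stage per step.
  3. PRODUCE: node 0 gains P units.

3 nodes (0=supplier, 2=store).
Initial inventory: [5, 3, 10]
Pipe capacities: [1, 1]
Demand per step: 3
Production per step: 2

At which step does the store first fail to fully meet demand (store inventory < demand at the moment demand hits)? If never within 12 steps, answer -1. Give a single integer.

Step 1: demand=3,sold=3 ship[1->2]=1 ship[0->1]=1 prod=2 -> [6 3 8]
Step 2: demand=3,sold=3 ship[1->2]=1 ship[0->1]=1 prod=2 -> [7 3 6]
Step 3: demand=3,sold=3 ship[1->2]=1 ship[0->1]=1 prod=2 -> [8 3 4]
Step 4: demand=3,sold=3 ship[1->2]=1 ship[0->1]=1 prod=2 -> [9 3 2]
Step 5: demand=3,sold=2 ship[1->2]=1 ship[0->1]=1 prod=2 -> [10 3 1]
Step 6: demand=3,sold=1 ship[1->2]=1 ship[0->1]=1 prod=2 -> [11 3 1]
Step 7: demand=3,sold=1 ship[1->2]=1 ship[0->1]=1 prod=2 -> [12 3 1]
Step 8: demand=3,sold=1 ship[1->2]=1 ship[0->1]=1 prod=2 -> [13 3 1]
Step 9: demand=3,sold=1 ship[1->2]=1 ship[0->1]=1 prod=2 -> [14 3 1]
Step 10: demand=3,sold=1 ship[1->2]=1 ship[0->1]=1 prod=2 -> [15 3 1]
Step 11: demand=3,sold=1 ship[1->2]=1 ship[0->1]=1 prod=2 -> [16 3 1]
Step 12: demand=3,sold=1 ship[1->2]=1 ship[0->1]=1 prod=2 -> [17 3 1]
First stockout at step 5

5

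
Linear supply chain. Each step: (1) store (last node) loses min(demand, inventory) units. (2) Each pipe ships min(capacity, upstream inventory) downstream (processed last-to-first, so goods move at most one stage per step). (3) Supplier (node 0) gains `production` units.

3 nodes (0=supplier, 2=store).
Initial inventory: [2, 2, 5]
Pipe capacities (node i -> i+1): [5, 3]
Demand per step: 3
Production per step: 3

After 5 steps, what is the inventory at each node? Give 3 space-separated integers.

Step 1: demand=3,sold=3 ship[1->2]=2 ship[0->1]=2 prod=3 -> inv=[3 2 4]
Step 2: demand=3,sold=3 ship[1->2]=2 ship[0->1]=3 prod=3 -> inv=[3 3 3]
Step 3: demand=3,sold=3 ship[1->2]=3 ship[0->1]=3 prod=3 -> inv=[3 3 3]
Step 4: demand=3,sold=3 ship[1->2]=3 ship[0->1]=3 prod=3 -> inv=[3 3 3]
Step 5: demand=3,sold=3 ship[1->2]=3 ship[0->1]=3 prod=3 -> inv=[3 3 3]

3 3 3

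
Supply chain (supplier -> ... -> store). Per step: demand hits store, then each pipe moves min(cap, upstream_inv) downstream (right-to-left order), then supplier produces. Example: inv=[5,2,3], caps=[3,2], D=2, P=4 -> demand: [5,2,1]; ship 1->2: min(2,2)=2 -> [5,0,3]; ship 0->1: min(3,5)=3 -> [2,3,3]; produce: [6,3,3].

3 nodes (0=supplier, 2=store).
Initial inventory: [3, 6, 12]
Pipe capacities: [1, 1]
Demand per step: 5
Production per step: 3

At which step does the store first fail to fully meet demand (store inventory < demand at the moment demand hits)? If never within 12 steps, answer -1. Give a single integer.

Step 1: demand=5,sold=5 ship[1->2]=1 ship[0->1]=1 prod=3 -> [5 6 8]
Step 2: demand=5,sold=5 ship[1->2]=1 ship[0->1]=1 prod=3 -> [7 6 4]
Step 3: demand=5,sold=4 ship[1->2]=1 ship[0->1]=1 prod=3 -> [9 6 1]
Step 4: demand=5,sold=1 ship[1->2]=1 ship[0->1]=1 prod=3 -> [11 6 1]
Step 5: demand=5,sold=1 ship[1->2]=1 ship[0->1]=1 prod=3 -> [13 6 1]
Step 6: demand=5,sold=1 ship[1->2]=1 ship[0->1]=1 prod=3 -> [15 6 1]
Step 7: demand=5,sold=1 ship[1->2]=1 ship[0->1]=1 prod=3 -> [17 6 1]
Step 8: demand=5,sold=1 ship[1->2]=1 ship[0->1]=1 prod=3 -> [19 6 1]
Step 9: demand=5,sold=1 ship[1->2]=1 ship[0->1]=1 prod=3 -> [21 6 1]
Step 10: demand=5,sold=1 ship[1->2]=1 ship[0->1]=1 prod=3 -> [23 6 1]
Step 11: demand=5,sold=1 ship[1->2]=1 ship[0->1]=1 prod=3 -> [25 6 1]
Step 12: demand=5,sold=1 ship[1->2]=1 ship[0->1]=1 prod=3 -> [27 6 1]
First stockout at step 3

3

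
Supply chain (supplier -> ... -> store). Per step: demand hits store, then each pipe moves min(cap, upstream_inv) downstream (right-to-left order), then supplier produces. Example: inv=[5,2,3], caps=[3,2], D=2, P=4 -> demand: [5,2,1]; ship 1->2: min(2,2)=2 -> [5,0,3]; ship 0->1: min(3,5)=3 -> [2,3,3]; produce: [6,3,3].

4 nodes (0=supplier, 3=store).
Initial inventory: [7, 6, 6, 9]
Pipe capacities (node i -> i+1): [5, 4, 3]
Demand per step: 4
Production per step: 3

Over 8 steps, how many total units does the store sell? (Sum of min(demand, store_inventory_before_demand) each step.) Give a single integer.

Answer: 30

Derivation:
Step 1: sold=4 (running total=4) -> [5 7 7 8]
Step 2: sold=4 (running total=8) -> [3 8 8 7]
Step 3: sold=4 (running total=12) -> [3 7 9 6]
Step 4: sold=4 (running total=16) -> [3 6 10 5]
Step 5: sold=4 (running total=20) -> [3 5 11 4]
Step 6: sold=4 (running total=24) -> [3 4 12 3]
Step 7: sold=3 (running total=27) -> [3 3 13 3]
Step 8: sold=3 (running total=30) -> [3 3 13 3]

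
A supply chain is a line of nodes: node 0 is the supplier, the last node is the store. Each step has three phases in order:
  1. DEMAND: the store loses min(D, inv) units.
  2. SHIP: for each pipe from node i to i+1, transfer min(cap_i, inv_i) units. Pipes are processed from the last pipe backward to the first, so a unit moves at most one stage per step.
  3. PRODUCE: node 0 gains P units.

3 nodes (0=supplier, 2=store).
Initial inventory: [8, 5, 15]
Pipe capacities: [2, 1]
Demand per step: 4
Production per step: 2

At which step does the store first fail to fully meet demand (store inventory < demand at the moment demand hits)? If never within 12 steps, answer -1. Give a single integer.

Step 1: demand=4,sold=4 ship[1->2]=1 ship[0->1]=2 prod=2 -> [8 6 12]
Step 2: demand=4,sold=4 ship[1->2]=1 ship[0->1]=2 prod=2 -> [8 7 9]
Step 3: demand=4,sold=4 ship[1->2]=1 ship[0->1]=2 prod=2 -> [8 8 6]
Step 4: demand=4,sold=4 ship[1->2]=1 ship[0->1]=2 prod=2 -> [8 9 3]
Step 5: demand=4,sold=3 ship[1->2]=1 ship[0->1]=2 prod=2 -> [8 10 1]
Step 6: demand=4,sold=1 ship[1->2]=1 ship[0->1]=2 prod=2 -> [8 11 1]
Step 7: demand=4,sold=1 ship[1->2]=1 ship[0->1]=2 prod=2 -> [8 12 1]
Step 8: demand=4,sold=1 ship[1->2]=1 ship[0->1]=2 prod=2 -> [8 13 1]
Step 9: demand=4,sold=1 ship[1->2]=1 ship[0->1]=2 prod=2 -> [8 14 1]
Step 10: demand=4,sold=1 ship[1->2]=1 ship[0->1]=2 prod=2 -> [8 15 1]
Step 11: demand=4,sold=1 ship[1->2]=1 ship[0->1]=2 prod=2 -> [8 16 1]
Step 12: demand=4,sold=1 ship[1->2]=1 ship[0->1]=2 prod=2 -> [8 17 1]
First stockout at step 5

5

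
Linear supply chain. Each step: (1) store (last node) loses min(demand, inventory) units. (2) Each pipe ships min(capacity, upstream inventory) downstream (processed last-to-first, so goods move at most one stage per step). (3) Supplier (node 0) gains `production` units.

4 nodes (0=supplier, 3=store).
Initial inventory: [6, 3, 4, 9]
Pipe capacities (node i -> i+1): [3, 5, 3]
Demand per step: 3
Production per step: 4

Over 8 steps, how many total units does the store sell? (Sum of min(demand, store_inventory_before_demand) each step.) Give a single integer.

Step 1: sold=3 (running total=3) -> [7 3 4 9]
Step 2: sold=3 (running total=6) -> [8 3 4 9]
Step 3: sold=3 (running total=9) -> [9 3 4 9]
Step 4: sold=3 (running total=12) -> [10 3 4 9]
Step 5: sold=3 (running total=15) -> [11 3 4 9]
Step 6: sold=3 (running total=18) -> [12 3 4 9]
Step 7: sold=3 (running total=21) -> [13 3 4 9]
Step 8: sold=3 (running total=24) -> [14 3 4 9]

Answer: 24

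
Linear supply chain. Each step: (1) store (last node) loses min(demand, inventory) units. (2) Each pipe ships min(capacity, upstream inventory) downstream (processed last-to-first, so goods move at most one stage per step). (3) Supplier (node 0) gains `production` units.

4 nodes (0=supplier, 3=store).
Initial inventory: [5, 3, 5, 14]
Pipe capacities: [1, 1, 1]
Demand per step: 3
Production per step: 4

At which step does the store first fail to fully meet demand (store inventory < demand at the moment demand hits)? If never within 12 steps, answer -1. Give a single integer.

Step 1: demand=3,sold=3 ship[2->3]=1 ship[1->2]=1 ship[0->1]=1 prod=4 -> [8 3 5 12]
Step 2: demand=3,sold=3 ship[2->3]=1 ship[1->2]=1 ship[0->1]=1 prod=4 -> [11 3 5 10]
Step 3: demand=3,sold=3 ship[2->3]=1 ship[1->2]=1 ship[0->1]=1 prod=4 -> [14 3 5 8]
Step 4: demand=3,sold=3 ship[2->3]=1 ship[1->2]=1 ship[0->1]=1 prod=4 -> [17 3 5 6]
Step 5: demand=3,sold=3 ship[2->3]=1 ship[1->2]=1 ship[0->1]=1 prod=4 -> [20 3 5 4]
Step 6: demand=3,sold=3 ship[2->3]=1 ship[1->2]=1 ship[0->1]=1 prod=4 -> [23 3 5 2]
Step 7: demand=3,sold=2 ship[2->3]=1 ship[1->2]=1 ship[0->1]=1 prod=4 -> [26 3 5 1]
Step 8: demand=3,sold=1 ship[2->3]=1 ship[1->2]=1 ship[0->1]=1 prod=4 -> [29 3 5 1]
Step 9: demand=3,sold=1 ship[2->3]=1 ship[1->2]=1 ship[0->1]=1 prod=4 -> [32 3 5 1]
Step 10: demand=3,sold=1 ship[2->3]=1 ship[1->2]=1 ship[0->1]=1 prod=4 -> [35 3 5 1]
Step 11: demand=3,sold=1 ship[2->3]=1 ship[1->2]=1 ship[0->1]=1 prod=4 -> [38 3 5 1]
Step 12: demand=3,sold=1 ship[2->3]=1 ship[1->2]=1 ship[0->1]=1 prod=4 -> [41 3 5 1]
First stockout at step 7

7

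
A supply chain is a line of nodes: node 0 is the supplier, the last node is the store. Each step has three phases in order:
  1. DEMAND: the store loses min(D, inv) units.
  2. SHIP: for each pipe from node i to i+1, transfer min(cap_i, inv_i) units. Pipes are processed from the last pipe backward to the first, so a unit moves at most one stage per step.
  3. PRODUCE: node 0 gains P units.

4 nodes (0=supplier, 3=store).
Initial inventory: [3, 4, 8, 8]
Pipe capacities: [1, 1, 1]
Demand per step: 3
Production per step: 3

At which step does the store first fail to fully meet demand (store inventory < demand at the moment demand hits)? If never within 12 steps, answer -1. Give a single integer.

Step 1: demand=3,sold=3 ship[2->3]=1 ship[1->2]=1 ship[0->1]=1 prod=3 -> [5 4 8 6]
Step 2: demand=3,sold=3 ship[2->3]=1 ship[1->2]=1 ship[0->1]=1 prod=3 -> [7 4 8 4]
Step 3: demand=3,sold=3 ship[2->3]=1 ship[1->2]=1 ship[0->1]=1 prod=3 -> [9 4 8 2]
Step 4: demand=3,sold=2 ship[2->3]=1 ship[1->2]=1 ship[0->1]=1 prod=3 -> [11 4 8 1]
Step 5: demand=3,sold=1 ship[2->3]=1 ship[1->2]=1 ship[0->1]=1 prod=3 -> [13 4 8 1]
Step 6: demand=3,sold=1 ship[2->3]=1 ship[1->2]=1 ship[0->1]=1 prod=3 -> [15 4 8 1]
Step 7: demand=3,sold=1 ship[2->3]=1 ship[1->2]=1 ship[0->1]=1 prod=3 -> [17 4 8 1]
Step 8: demand=3,sold=1 ship[2->3]=1 ship[1->2]=1 ship[0->1]=1 prod=3 -> [19 4 8 1]
Step 9: demand=3,sold=1 ship[2->3]=1 ship[1->2]=1 ship[0->1]=1 prod=3 -> [21 4 8 1]
Step 10: demand=3,sold=1 ship[2->3]=1 ship[1->2]=1 ship[0->1]=1 prod=3 -> [23 4 8 1]
Step 11: demand=3,sold=1 ship[2->3]=1 ship[1->2]=1 ship[0->1]=1 prod=3 -> [25 4 8 1]
Step 12: demand=3,sold=1 ship[2->3]=1 ship[1->2]=1 ship[0->1]=1 prod=3 -> [27 4 8 1]
First stockout at step 4

4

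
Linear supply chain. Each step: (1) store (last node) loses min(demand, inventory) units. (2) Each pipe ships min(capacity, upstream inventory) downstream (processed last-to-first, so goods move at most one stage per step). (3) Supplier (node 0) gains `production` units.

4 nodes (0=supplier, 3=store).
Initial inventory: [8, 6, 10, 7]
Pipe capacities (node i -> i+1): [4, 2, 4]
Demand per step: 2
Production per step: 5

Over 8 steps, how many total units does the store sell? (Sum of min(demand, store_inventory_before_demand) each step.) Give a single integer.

Answer: 16

Derivation:
Step 1: sold=2 (running total=2) -> [9 8 8 9]
Step 2: sold=2 (running total=4) -> [10 10 6 11]
Step 3: sold=2 (running total=6) -> [11 12 4 13]
Step 4: sold=2 (running total=8) -> [12 14 2 15]
Step 5: sold=2 (running total=10) -> [13 16 2 15]
Step 6: sold=2 (running total=12) -> [14 18 2 15]
Step 7: sold=2 (running total=14) -> [15 20 2 15]
Step 8: sold=2 (running total=16) -> [16 22 2 15]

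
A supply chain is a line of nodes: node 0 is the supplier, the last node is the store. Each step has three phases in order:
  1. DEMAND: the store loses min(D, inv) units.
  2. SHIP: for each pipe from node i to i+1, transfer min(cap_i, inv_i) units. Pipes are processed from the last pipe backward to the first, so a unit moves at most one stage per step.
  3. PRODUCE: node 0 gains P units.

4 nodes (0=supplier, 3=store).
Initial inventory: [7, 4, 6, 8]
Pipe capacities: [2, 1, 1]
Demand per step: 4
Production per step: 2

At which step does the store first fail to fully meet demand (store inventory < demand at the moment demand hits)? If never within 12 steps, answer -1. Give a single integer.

Step 1: demand=4,sold=4 ship[2->3]=1 ship[1->2]=1 ship[0->1]=2 prod=2 -> [7 5 6 5]
Step 2: demand=4,sold=4 ship[2->3]=1 ship[1->2]=1 ship[0->1]=2 prod=2 -> [7 6 6 2]
Step 3: demand=4,sold=2 ship[2->3]=1 ship[1->2]=1 ship[0->1]=2 prod=2 -> [7 7 6 1]
Step 4: demand=4,sold=1 ship[2->3]=1 ship[1->2]=1 ship[0->1]=2 prod=2 -> [7 8 6 1]
Step 5: demand=4,sold=1 ship[2->3]=1 ship[1->2]=1 ship[0->1]=2 prod=2 -> [7 9 6 1]
Step 6: demand=4,sold=1 ship[2->3]=1 ship[1->2]=1 ship[0->1]=2 prod=2 -> [7 10 6 1]
Step 7: demand=4,sold=1 ship[2->3]=1 ship[1->2]=1 ship[0->1]=2 prod=2 -> [7 11 6 1]
Step 8: demand=4,sold=1 ship[2->3]=1 ship[1->2]=1 ship[0->1]=2 prod=2 -> [7 12 6 1]
Step 9: demand=4,sold=1 ship[2->3]=1 ship[1->2]=1 ship[0->1]=2 prod=2 -> [7 13 6 1]
Step 10: demand=4,sold=1 ship[2->3]=1 ship[1->2]=1 ship[0->1]=2 prod=2 -> [7 14 6 1]
Step 11: demand=4,sold=1 ship[2->3]=1 ship[1->2]=1 ship[0->1]=2 prod=2 -> [7 15 6 1]
Step 12: demand=4,sold=1 ship[2->3]=1 ship[1->2]=1 ship[0->1]=2 prod=2 -> [7 16 6 1]
First stockout at step 3

3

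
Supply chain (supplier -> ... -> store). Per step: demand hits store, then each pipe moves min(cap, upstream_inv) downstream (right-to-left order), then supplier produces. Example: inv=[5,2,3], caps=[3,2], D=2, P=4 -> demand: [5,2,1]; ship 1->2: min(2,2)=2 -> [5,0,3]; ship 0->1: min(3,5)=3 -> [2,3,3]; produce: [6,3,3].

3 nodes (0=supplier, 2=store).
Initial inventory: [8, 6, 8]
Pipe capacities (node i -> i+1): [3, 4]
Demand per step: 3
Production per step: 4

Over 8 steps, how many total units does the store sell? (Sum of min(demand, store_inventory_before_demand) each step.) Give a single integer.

Answer: 24

Derivation:
Step 1: sold=3 (running total=3) -> [9 5 9]
Step 2: sold=3 (running total=6) -> [10 4 10]
Step 3: sold=3 (running total=9) -> [11 3 11]
Step 4: sold=3 (running total=12) -> [12 3 11]
Step 5: sold=3 (running total=15) -> [13 3 11]
Step 6: sold=3 (running total=18) -> [14 3 11]
Step 7: sold=3 (running total=21) -> [15 3 11]
Step 8: sold=3 (running total=24) -> [16 3 11]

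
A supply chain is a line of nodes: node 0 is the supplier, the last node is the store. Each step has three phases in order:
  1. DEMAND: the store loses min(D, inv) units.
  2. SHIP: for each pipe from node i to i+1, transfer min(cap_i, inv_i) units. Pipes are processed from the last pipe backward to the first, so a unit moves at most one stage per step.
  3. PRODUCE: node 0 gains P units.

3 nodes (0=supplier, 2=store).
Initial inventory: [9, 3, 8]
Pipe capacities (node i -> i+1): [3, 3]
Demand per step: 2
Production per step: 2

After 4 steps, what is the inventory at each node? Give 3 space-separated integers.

Step 1: demand=2,sold=2 ship[1->2]=3 ship[0->1]=3 prod=2 -> inv=[8 3 9]
Step 2: demand=2,sold=2 ship[1->2]=3 ship[0->1]=3 prod=2 -> inv=[7 3 10]
Step 3: demand=2,sold=2 ship[1->2]=3 ship[0->1]=3 prod=2 -> inv=[6 3 11]
Step 4: demand=2,sold=2 ship[1->2]=3 ship[0->1]=3 prod=2 -> inv=[5 3 12]

5 3 12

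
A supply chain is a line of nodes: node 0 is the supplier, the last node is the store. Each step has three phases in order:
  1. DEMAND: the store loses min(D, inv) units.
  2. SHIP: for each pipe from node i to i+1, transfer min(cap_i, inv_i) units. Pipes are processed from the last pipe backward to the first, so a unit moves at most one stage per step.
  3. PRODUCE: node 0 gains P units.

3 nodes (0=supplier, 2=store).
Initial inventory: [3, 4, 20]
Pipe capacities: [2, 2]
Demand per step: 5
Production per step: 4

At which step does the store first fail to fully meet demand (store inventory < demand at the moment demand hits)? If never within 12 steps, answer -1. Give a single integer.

Step 1: demand=5,sold=5 ship[1->2]=2 ship[0->1]=2 prod=4 -> [5 4 17]
Step 2: demand=5,sold=5 ship[1->2]=2 ship[0->1]=2 prod=4 -> [7 4 14]
Step 3: demand=5,sold=5 ship[1->2]=2 ship[0->1]=2 prod=4 -> [9 4 11]
Step 4: demand=5,sold=5 ship[1->2]=2 ship[0->1]=2 prod=4 -> [11 4 8]
Step 5: demand=5,sold=5 ship[1->2]=2 ship[0->1]=2 prod=4 -> [13 4 5]
Step 6: demand=5,sold=5 ship[1->2]=2 ship[0->1]=2 prod=4 -> [15 4 2]
Step 7: demand=5,sold=2 ship[1->2]=2 ship[0->1]=2 prod=4 -> [17 4 2]
Step 8: demand=5,sold=2 ship[1->2]=2 ship[0->1]=2 prod=4 -> [19 4 2]
Step 9: demand=5,sold=2 ship[1->2]=2 ship[0->1]=2 prod=4 -> [21 4 2]
Step 10: demand=5,sold=2 ship[1->2]=2 ship[0->1]=2 prod=4 -> [23 4 2]
Step 11: demand=5,sold=2 ship[1->2]=2 ship[0->1]=2 prod=4 -> [25 4 2]
Step 12: demand=5,sold=2 ship[1->2]=2 ship[0->1]=2 prod=4 -> [27 4 2]
First stockout at step 7

7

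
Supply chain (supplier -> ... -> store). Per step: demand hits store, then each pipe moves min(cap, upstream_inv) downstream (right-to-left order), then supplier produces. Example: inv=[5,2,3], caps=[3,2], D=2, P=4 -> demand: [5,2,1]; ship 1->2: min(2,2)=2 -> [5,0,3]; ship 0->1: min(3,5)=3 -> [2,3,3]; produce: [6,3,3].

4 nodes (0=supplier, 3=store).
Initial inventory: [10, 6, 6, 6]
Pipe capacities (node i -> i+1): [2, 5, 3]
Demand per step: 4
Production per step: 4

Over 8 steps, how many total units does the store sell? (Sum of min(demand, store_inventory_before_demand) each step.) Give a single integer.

Step 1: sold=4 (running total=4) -> [12 3 8 5]
Step 2: sold=4 (running total=8) -> [14 2 8 4]
Step 3: sold=4 (running total=12) -> [16 2 7 3]
Step 4: sold=3 (running total=15) -> [18 2 6 3]
Step 5: sold=3 (running total=18) -> [20 2 5 3]
Step 6: sold=3 (running total=21) -> [22 2 4 3]
Step 7: sold=3 (running total=24) -> [24 2 3 3]
Step 8: sold=3 (running total=27) -> [26 2 2 3]

Answer: 27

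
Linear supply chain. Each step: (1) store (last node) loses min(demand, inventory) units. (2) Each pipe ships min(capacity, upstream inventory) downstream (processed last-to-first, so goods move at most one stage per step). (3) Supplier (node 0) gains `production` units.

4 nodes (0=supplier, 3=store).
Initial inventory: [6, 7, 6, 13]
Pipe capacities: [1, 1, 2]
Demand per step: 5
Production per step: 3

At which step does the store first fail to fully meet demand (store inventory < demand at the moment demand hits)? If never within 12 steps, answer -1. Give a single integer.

Step 1: demand=5,sold=5 ship[2->3]=2 ship[1->2]=1 ship[0->1]=1 prod=3 -> [8 7 5 10]
Step 2: demand=5,sold=5 ship[2->3]=2 ship[1->2]=1 ship[0->1]=1 prod=3 -> [10 7 4 7]
Step 3: demand=5,sold=5 ship[2->3]=2 ship[1->2]=1 ship[0->1]=1 prod=3 -> [12 7 3 4]
Step 4: demand=5,sold=4 ship[2->3]=2 ship[1->2]=1 ship[0->1]=1 prod=3 -> [14 7 2 2]
Step 5: demand=5,sold=2 ship[2->3]=2 ship[1->2]=1 ship[0->1]=1 prod=3 -> [16 7 1 2]
Step 6: demand=5,sold=2 ship[2->3]=1 ship[1->2]=1 ship[0->1]=1 prod=3 -> [18 7 1 1]
Step 7: demand=5,sold=1 ship[2->3]=1 ship[1->2]=1 ship[0->1]=1 prod=3 -> [20 7 1 1]
Step 8: demand=5,sold=1 ship[2->3]=1 ship[1->2]=1 ship[0->1]=1 prod=3 -> [22 7 1 1]
Step 9: demand=5,sold=1 ship[2->3]=1 ship[1->2]=1 ship[0->1]=1 prod=3 -> [24 7 1 1]
Step 10: demand=5,sold=1 ship[2->3]=1 ship[1->2]=1 ship[0->1]=1 prod=3 -> [26 7 1 1]
Step 11: demand=5,sold=1 ship[2->3]=1 ship[1->2]=1 ship[0->1]=1 prod=3 -> [28 7 1 1]
Step 12: demand=5,sold=1 ship[2->3]=1 ship[1->2]=1 ship[0->1]=1 prod=3 -> [30 7 1 1]
First stockout at step 4

4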